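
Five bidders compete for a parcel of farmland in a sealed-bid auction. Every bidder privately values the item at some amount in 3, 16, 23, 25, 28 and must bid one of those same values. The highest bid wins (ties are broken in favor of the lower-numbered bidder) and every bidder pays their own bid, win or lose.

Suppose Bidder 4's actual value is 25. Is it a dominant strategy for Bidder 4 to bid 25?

No

Consider the case where Bidder 1 bids 3, Bidder 2 bids 3, Bidder 3 bids 3 and Bidder 5 bids 3.
Truthful bid 25: wins, pays 25, utility 25 - 25 = 0.
Bid 16 instead: wins, pays 16, utility 25 - 16 = 9.
Since 9 > 0, bidding 16 is strictly better here, so truthful bidding is not dominant.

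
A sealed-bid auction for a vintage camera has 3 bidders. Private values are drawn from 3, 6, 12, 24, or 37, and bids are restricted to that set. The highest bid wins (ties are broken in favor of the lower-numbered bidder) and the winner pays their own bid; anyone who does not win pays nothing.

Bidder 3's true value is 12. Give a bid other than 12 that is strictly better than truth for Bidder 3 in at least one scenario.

6

Suppose Bidder 1 bids 3 and Bidder 2 bids 3.
Bid 12: wins, pays 12, utility 12 - 12 = 0.
Bid 6: wins, pays 6, utility 12 - 6 = 6.
So bidding 6 beats truth here (6 > 0).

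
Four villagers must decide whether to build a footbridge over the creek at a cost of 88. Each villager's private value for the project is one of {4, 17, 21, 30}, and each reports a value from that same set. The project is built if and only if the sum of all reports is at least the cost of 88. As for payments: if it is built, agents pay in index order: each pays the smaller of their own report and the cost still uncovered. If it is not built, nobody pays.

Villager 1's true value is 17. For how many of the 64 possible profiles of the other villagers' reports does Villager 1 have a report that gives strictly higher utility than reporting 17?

Others report (30, 30, 30): truth gives 0; report 4 gives 13 > 0. Violating.
Others report (4, 4, 4): truth gives 0; no alternative beats it.
Others report (4, 4, 17): truth gives 0; no alternative beats it.
(Checking all 64 profiles: 1 has a profitable deviation, 63 do not.)

1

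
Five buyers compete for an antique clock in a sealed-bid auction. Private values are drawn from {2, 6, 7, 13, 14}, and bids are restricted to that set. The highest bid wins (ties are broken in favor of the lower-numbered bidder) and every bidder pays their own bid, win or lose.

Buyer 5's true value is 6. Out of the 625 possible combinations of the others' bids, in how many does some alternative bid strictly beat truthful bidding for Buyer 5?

624

Others bid (2, 2, 2, 6): truth gives -6; bid 7 gives -1 > -6. Violating.
Others bid (2, 2, 2, 7): truth gives -6; bid 2 gives -2 > -6. Violating.
Others bid (2, 2, 2, 13): truth gives -6; bid 2 gives -2 > -6. Violating.
Others bid (2, 2, 2, 14): truth gives -6; bid 2 gives -2 > -6. Violating.
Others bid (2, 2, 2, 2): truth gives 0; no alternative beats it.
(Checking all 625 profiles: 624 have a profitable deviation, 1 does not.)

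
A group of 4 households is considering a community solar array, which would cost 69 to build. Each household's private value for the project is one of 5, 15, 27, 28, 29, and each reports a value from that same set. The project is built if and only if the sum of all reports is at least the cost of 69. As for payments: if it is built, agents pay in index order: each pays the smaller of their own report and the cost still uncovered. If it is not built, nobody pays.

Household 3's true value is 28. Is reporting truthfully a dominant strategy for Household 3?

No

Consider the case where Household 1 reports 5, Household 2 reports 15 and Household 4 reports 27.
Truthful report 28: project built, pays 28, utility 28 - 28 = 0.
Report 27 instead: project built, pays 27, utility 28 - 27 = 1.
Since 1 > 0, reporting 27 is strictly better here, so truthful reporting is not dominant.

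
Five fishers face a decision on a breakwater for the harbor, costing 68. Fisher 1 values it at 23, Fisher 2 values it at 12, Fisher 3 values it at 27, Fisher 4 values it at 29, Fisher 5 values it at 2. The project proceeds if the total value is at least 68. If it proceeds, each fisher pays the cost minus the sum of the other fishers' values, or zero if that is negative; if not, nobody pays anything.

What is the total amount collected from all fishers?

Total value 93 ≥ cost 68, so it is built.
Fisher 1: others sum to 70; max(0, 68 - 70) = 0.
Fisher 2: others sum to 81; max(0, 68 - 81) = 0.
Fisher 3: others sum to 66; max(0, 68 - 66) = 2.
Fisher 4: others sum to 64; max(0, 68 - 64) = 4.
Fisher 5: others sum to 91; max(0, 68 - 91) = 0.
Total collected = 0 + 0 + 2 + 4 + 0 = 6.

6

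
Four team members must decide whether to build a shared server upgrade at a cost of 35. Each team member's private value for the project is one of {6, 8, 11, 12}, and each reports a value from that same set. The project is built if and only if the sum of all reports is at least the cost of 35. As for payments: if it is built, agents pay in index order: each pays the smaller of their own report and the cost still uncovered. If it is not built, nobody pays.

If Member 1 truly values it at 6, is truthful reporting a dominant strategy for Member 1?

Check each profile of the others' reports and compare truth against every alternative report.
Others report (6, 11, 11): truth gives 0, best alternative gives -2.
Others report (6, 11, 12): truth gives 0, best alternative gives -2.
Others report (6, 12, 11): truth gives 0, best alternative gives -2.
Others report (6, 12, 12): truth gives 0, best alternative gives -2.
Others report (8, 8, 11): truth gives 0, best alternative gives -2.
Others report (8, 8, 12): truth gives 0, best alternative gives -2.
(Remaining 58 profiles checked similarly; truth is weakly best in each.)
In every case the truthful report is at least as good as any alternative, so it is a dominant strategy.

Yes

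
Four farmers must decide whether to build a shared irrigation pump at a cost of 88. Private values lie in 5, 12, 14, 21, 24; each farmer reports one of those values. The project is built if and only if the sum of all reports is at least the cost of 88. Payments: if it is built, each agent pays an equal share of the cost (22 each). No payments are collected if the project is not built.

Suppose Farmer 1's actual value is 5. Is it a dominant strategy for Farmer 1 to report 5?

Check each profile of the others' reports and compare truth against every alternative report.
Others report (5, 5, 5): truth gives 0, best alternative gives 0.
Others report (5, 5, 12): truth gives 0, best alternative gives 0.
Others report (5, 5, 14): truth gives 0, best alternative gives 0.
Others report (5, 5, 21): truth gives 0, best alternative gives 0.
Others report (5, 5, 24): truth gives 0, best alternative gives 0.
Others report (5, 12, 5): truth gives 0, best alternative gives 0.
(Remaining 119 profiles checked similarly; truth is weakly best in each.)
In every case the truthful report is at least as good as any alternative, so it is a dominant strategy.

Yes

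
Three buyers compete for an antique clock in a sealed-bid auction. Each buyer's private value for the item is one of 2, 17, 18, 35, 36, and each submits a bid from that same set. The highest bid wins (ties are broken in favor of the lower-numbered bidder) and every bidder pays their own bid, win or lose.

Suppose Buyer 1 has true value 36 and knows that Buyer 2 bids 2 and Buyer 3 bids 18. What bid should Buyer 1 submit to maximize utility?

Bid 2: loses but pays 2, utility -2.
Bid 17: loses but pays 17, utility -17.
Bid 18: wins, pays 18, utility 36 - 18 = 18.
Bid 35: wins, pays 35, utility 36 - 35 = 1.
Bid 36: wins, pays 36, utility 36 - 36 = 0.
The best choice is 18 with utility 18.

18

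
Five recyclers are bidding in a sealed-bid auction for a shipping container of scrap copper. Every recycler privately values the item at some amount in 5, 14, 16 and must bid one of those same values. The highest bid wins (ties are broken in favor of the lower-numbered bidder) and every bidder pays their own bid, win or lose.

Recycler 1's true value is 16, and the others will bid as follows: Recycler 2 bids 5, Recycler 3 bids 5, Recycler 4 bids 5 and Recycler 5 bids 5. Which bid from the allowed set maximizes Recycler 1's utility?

Bid 5: wins, pays 5, utility 16 - 5 = 11.
Bid 14: wins, pays 14, utility 16 - 14 = 2.
Bid 16: wins, pays 16, utility 16 - 16 = 0.
The best choice is 5 with utility 11.

5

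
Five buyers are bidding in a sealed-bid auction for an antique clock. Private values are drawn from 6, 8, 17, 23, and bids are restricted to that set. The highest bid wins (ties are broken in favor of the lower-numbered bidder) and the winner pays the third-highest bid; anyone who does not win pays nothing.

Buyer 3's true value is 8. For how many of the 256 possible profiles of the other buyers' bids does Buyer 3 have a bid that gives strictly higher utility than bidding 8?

8

Others bid (6, 6, 6, 17): truth gives 0; bid 17 gives 2 > 0. Violating.
Others bid (6, 6, 6, 23): truth gives 0; bid 23 gives 2 > 0. Violating.
Others bid (6, 6, 17, 6): truth gives 0; bid 17 gives 2 > 0. Violating.
Others bid (6, 6, 23, 6): truth gives 0; bid 23 gives 2 > 0. Violating.
Others bid (6, 6, 6, 6): truth gives 2; no alternative beats it.
Others bid (6, 6, 6, 8): truth gives 2; no alternative beats it.
(Checking all 256 profiles: 8 have a profitable deviation, 248 do not.)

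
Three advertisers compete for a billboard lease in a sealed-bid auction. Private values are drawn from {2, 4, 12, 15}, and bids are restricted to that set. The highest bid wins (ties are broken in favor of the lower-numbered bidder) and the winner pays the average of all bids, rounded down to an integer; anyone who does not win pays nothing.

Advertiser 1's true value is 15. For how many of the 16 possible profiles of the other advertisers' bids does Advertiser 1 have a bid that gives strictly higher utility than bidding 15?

Others bid (2, 2): truth gives 9; bid 2 gives 13 > 9. Violating.
Others bid (2, 4): truth gives 8; bid 4 gives 12 > 8. Violating.
Others bid (2, 12): truth gives 6; bid 12 gives 7 > 6. Violating.
Others bid (4, 2): truth gives 8; bid 4 gives 12 > 8. Violating.
Others bid (2, 15): truth gives 5; no alternative beats it.
Others bid (4, 15): truth gives 4; no alternative beats it.
(Checking all 16 profiles: 9 have a profitable deviation, 7 do not.)

9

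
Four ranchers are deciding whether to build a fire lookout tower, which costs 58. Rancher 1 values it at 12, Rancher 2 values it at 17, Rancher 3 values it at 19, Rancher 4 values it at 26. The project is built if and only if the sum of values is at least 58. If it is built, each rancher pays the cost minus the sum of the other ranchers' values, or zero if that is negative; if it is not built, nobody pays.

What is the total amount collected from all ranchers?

14

Total value 74 ≥ cost 58, so it is built.
Rancher 1: others sum to 62; max(0, 58 - 62) = 0.
Rancher 2: others sum to 57; max(0, 58 - 57) = 1.
Rancher 3: others sum to 55; max(0, 58 - 55) = 3.
Rancher 4: others sum to 48; max(0, 58 - 48) = 10.
Total collected = 0 + 1 + 3 + 10 = 14.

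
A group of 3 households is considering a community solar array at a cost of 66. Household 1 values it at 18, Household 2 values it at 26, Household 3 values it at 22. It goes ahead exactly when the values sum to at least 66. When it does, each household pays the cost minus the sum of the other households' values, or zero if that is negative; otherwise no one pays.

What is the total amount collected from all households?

Total value 66 ≥ cost 66, so it is built.
Household 1: others sum to 48; max(0, 66 - 48) = 18.
Household 2: others sum to 40; max(0, 66 - 40) = 26.
Household 3: others sum to 44; max(0, 66 - 44) = 22.
Total collected = 18 + 26 + 22 = 66.

66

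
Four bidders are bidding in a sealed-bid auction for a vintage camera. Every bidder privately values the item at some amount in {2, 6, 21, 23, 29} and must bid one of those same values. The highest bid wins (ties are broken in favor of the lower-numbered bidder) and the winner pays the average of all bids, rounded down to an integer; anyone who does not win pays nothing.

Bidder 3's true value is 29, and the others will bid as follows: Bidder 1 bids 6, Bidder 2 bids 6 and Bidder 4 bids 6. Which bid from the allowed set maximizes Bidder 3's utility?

21

Bid 2: loses, pays 0, utility 0.
Bid 6: loses, pays 0, utility 0.
Bid 21: wins, pays 9, utility 29 - 9 = 20.
Bid 23: wins, pays 10, utility 29 - 10 = 19.
Bid 29: wins, pays 11, utility 29 - 11 = 18.
The best choice is 21 with utility 20.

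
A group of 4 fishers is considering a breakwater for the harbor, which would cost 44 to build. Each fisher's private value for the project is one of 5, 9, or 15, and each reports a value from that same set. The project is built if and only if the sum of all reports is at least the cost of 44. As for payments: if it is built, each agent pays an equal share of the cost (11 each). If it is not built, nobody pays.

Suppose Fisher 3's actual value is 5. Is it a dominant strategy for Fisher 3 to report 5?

Yes

Check each profile of the others' reports and compare truth against every alternative report.
Others report (5, 15, 15): truth gives 0, best alternative gives -6.
Others report (15, 5, 15): truth gives 0, best alternative gives -6.
Others report (15, 15, 5): truth gives 0, best alternative gives -6.
Others report (9, 15, 15): truth gives -6, best alternative gives -6.
Others report (15, 9, 15): truth gives -6, best alternative gives -6.
Others report (15, 15, 9): truth gives -6, best alternative gives -6.
(Remaining 21 profiles checked similarly; truth is weakly best in each.)
In every case the truthful report is at least as good as any alternative, so it is a dominant strategy.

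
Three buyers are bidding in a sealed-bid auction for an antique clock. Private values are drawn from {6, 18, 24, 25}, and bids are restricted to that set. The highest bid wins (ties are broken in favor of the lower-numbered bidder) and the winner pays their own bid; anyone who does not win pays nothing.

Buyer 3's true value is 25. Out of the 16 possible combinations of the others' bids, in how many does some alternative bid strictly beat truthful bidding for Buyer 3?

Others bid (6, 6): truth gives 0; bid 18 gives 7 > 0. Violating.
Others bid (6, 18): truth gives 0; bid 24 gives 1 > 0. Violating.
Others bid (18, 6): truth gives 0; bid 24 gives 1 > 0. Violating.
Others bid (18, 18): truth gives 0; bid 24 gives 1 > 0. Violating.
Others bid (6, 24): truth gives 0; no alternative beats it.
Others bid (6, 25): truth gives 0; no alternative beats it.
(Checking all 16 profiles: 4 have a profitable deviation, 12 do not.)

4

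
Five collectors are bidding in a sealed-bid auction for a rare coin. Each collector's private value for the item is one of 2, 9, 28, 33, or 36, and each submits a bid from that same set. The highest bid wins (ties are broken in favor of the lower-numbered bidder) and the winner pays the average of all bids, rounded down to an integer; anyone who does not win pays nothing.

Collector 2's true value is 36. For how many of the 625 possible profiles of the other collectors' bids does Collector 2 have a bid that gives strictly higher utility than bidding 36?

Others bid (2, 2, 2, 2): truth gives 28; bid 9 gives 33 > 28. Violating.
Others bid (2, 2, 2, 9): truth gives 26; bid 9 gives 32 > 26. Violating.
Others bid (2, 2, 2, 28): truth gives 22; bid 28 gives 24 > 22. Violating.
Others bid (2, 2, 2, 33): truth gives 21; bid 33 gives 22 > 21. Violating.
Others bid (2, 2, 2, 36): truth gives 21; no alternative beats it.
Others bid (2, 2, 9, 36): truth gives 19; no alternative beats it.
(Checking all 625 profiles: 123 have a profitable deviation, 502 do not.)

123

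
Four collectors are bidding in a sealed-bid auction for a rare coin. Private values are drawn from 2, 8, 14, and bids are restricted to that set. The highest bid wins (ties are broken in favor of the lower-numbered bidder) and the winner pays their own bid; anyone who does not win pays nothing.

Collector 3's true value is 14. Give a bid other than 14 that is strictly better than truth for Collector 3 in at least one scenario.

Suppose Collector 1 bids 2, Collector 2 bids 2 and Collector 4 bids 2.
Bid 14: wins, pays 14, utility 14 - 14 = 0.
Bid 8: wins, pays 8, utility 14 - 8 = 6.
So bidding 8 beats truth here (6 > 0).

8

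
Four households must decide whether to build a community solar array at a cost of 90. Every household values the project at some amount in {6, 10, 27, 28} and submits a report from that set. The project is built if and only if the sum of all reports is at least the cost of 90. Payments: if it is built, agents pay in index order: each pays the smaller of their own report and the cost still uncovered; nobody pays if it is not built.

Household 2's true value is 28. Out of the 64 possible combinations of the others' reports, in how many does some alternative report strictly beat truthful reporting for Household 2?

20

Others report (10, 27, 27): truth gives 0; report 27 gives 1 > 0. Violating.
Others report (10, 27, 28): truth gives 0; report 27 gives 1 > 0. Violating.
Others report (10, 28, 27): truth gives 0; report 27 gives 1 > 0. Violating.
Others report (10, 28, 28): truth gives 0; report 27 gives 1 > 0. Violating.
Others report (6, 6, 6): truth gives 0; no alternative beats it.
Others report (6, 6, 10): truth gives 0; no alternative beats it.
(Checking all 64 profiles: 20 have a profitable deviation, 44 do not.)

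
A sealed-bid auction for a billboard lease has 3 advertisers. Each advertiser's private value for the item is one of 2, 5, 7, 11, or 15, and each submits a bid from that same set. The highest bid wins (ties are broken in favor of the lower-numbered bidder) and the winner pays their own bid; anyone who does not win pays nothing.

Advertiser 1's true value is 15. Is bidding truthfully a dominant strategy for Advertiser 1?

Consider the case where Advertiser 2 bids 2 and Advertiser 3 bids 2.
Truthful bid 15: wins, pays 15, utility 15 - 15 = 0.
Bid 2 instead: wins, pays 2, utility 15 - 2 = 13.
Since 13 > 0, bidding 2 is strictly better here, so truthful bidding is not dominant.

No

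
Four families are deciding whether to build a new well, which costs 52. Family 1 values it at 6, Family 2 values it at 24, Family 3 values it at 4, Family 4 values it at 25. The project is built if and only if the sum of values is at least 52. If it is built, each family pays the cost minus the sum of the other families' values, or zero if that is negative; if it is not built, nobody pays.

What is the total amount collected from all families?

Total value 59 ≥ cost 52, so it is built.
Family 1: others sum to 53; max(0, 52 - 53) = 0.
Family 2: others sum to 35; max(0, 52 - 35) = 17.
Family 3: others sum to 55; max(0, 52 - 55) = 0.
Family 4: others sum to 34; max(0, 52 - 34) = 18.
Total collected = 0 + 17 + 0 + 18 = 35.

35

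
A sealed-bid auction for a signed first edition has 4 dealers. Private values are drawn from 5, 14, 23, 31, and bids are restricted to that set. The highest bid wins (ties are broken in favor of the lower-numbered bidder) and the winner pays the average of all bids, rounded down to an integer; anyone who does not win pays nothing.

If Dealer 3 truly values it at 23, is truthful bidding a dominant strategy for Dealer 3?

Consider the case where Dealer 1 bids 5, Dealer 2 bids 5 and Dealer 4 bids 5.
Truthful bid 23: wins, pays 9, utility 23 - 9 = 14.
Bid 14 instead: wins, pays 7, utility 23 - 7 = 16.
Since 16 > 14, bidding 14 is strictly better here, so truthful bidding is not dominant.

No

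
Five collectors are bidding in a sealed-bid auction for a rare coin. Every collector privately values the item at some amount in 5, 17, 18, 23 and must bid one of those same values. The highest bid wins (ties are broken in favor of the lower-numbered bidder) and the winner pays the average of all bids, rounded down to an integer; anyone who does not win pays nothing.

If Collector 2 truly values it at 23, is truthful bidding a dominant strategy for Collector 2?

Consider the case where Collector 1 bids 5, Collector 3 bids 5, Collector 4 bids 5 and Collector 5 bids 5.
Truthful bid 23: wins, pays 8, utility 23 - 8 = 15.
Bid 17 instead: wins, pays 7, utility 23 - 7 = 16.
Since 16 > 15, bidding 17 is strictly better here, so truthful bidding is not dominant.

No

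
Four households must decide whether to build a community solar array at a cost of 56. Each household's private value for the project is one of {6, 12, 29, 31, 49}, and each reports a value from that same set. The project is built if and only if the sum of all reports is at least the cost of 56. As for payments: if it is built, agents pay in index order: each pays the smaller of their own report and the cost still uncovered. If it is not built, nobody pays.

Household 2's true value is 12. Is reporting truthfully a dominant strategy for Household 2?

Consider the case where Household 1 reports 6, Household 3 reports 6 and Household 4 reports 49.
Truthful report 12: project built, pays 12, utility 12 - 12 = 0.
Report 6 instead: project built, pays 6, utility 12 - 6 = 6.
Since 6 > 0, reporting 6 is strictly better here, so truthful reporting is not dominant.

No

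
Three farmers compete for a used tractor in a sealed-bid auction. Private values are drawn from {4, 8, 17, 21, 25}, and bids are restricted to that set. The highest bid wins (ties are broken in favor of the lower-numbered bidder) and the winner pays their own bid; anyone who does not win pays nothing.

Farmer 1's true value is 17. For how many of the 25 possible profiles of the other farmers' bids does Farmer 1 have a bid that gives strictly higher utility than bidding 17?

Others bid (4, 4): truth gives 0; bid 4 gives 13 > 0. Violating.
Others bid (4, 8): truth gives 0; bid 8 gives 9 > 0. Violating.
Others bid (8, 4): truth gives 0; bid 8 gives 9 > 0. Violating.
Others bid (8, 8): truth gives 0; bid 8 gives 9 > 0. Violating.
Others bid (4, 17): truth gives 0; no alternative beats it.
Others bid (4, 21): truth gives 0; no alternative beats it.
(Checking all 25 profiles: 4 have a profitable deviation, 21 do not.)

4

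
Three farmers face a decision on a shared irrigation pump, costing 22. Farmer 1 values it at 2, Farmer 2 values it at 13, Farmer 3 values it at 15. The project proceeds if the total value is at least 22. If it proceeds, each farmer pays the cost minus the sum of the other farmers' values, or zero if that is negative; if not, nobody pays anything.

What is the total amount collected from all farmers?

Total value 30 ≥ cost 22, so it is built.
Farmer 1: others sum to 28; max(0, 22 - 28) = 0.
Farmer 2: others sum to 17; max(0, 22 - 17) = 5.
Farmer 3: others sum to 15; max(0, 22 - 15) = 7.
Total collected = 0 + 5 + 7 = 12.

12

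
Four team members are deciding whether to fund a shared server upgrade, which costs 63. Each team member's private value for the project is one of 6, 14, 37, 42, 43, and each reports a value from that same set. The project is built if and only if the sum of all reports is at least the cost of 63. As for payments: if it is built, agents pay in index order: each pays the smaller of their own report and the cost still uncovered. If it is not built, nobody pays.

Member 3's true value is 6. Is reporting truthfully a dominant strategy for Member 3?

Check each profile of the others' reports and compare truth against every alternative report.
Others report (6, 6, 37): truth gives 0, best alternative gives -8.
Others report (6, 6, 42): truth gives 0, best alternative gives -8.
Others report (6, 6, 43): truth gives 0, best alternative gives -8.
Others report (6, 14, 37): truth gives 0, best alternative gives -8.
Others report (6, 14, 42): truth gives 0, best alternative gives -8.
Others report (6, 14, 43): truth gives 0, best alternative gives -8.
(Remaining 119 profiles checked similarly; truth is weakly best in each.)
In every case the truthful report is at least as good as any alternative, so it is a dominant strategy.

Yes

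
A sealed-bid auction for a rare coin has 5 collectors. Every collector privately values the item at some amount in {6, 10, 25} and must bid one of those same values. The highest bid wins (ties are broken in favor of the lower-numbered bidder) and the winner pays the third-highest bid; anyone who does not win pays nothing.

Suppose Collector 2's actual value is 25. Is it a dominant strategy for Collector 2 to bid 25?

Check each profile of the others' bids and compare truth against every alternative bid.
Others bid (6, 6, 6, 25): truth gives 19, best alternative gives 0.
Others bid (6, 6, 25, 6): truth gives 19, best alternative gives 0.
Others bid (6, 25, 6, 6): truth gives 19, best alternative gives 0.
Others bid (10, 6, 6, 6): truth gives 19, best alternative gives 0.
Others bid (6, 6, 10, 25): truth gives 15, best alternative gives 0.
Others bid (6, 6, 25, 10): truth gives 15, best alternative gives 0.
(Remaining 75 profiles checked similarly; truth is weakly best in each.)
In every case the truthful bid is at least as good as any alternative, so it is a dominant strategy.

Yes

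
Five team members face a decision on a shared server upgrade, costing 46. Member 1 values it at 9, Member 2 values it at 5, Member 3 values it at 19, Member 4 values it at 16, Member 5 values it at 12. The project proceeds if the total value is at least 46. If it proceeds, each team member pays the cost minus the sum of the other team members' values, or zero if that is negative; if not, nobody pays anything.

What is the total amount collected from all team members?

5

Total value 61 ≥ cost 46, so it is built.
Member 1: others sum to 52; max(0, 46 - 52) = 0.
Member 2: others sum to 56; max(0, 46 - 56) = 0.
Member 3: others sum to 42; max(0, 46 - 42) = 4.
Member 4: others sum to 45; max(0, 46 - 45) = 1.
Member 5: others sum to 49; max(0, 46 - 49) = 0.
Total collected = 0 + 0 + 4 + 1 + 0 = 5.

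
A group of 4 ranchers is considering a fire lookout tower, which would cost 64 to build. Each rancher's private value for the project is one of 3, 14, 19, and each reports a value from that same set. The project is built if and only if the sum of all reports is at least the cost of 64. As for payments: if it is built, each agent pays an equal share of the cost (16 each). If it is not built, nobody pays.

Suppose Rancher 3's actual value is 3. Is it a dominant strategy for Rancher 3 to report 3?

Yes

Check each profile of the others' reports and compare truth against every alternative report.
Others report (14, 19, 19): truth gives 0, best alternative gives -13.
Others report (19, 14, 19): truth gives 0, best alternative gives -13.
Others report (19, 19, 14): truth gives 0, best alternative gives -13.
Others report (19, 19, 19): truth gives 0, best alternative gives -13.
Others report (3, 3, 3): truth gives 0, best alternative gives 0.
Others report (3, 3, 14): truth gives 0, best alternative gives 0.
(Remaining 21 profiles checked similarly; truth is weakly best in each.)
In every case the truthful report is at least as good as any alternative, so it is a dominant strategy.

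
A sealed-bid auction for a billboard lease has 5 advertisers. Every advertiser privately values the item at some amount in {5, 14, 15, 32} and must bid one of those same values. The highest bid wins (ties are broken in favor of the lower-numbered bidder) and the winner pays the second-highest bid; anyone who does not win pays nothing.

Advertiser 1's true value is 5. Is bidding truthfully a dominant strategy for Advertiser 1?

Check each profile of the others' bids and compare truth against every alternative bid.
Others bid (5, 5, 5, 14): truth gives 0, best alternative gives -9.
Others bid (5, 5, 14, 5): truth gives 0, best alternative gives -9.
Others bid (5, 5, 14, 14): truth gives 0, best alternative gives -9.
Others bid (5, 14, 5, 5): truth gives 0, best alternative gives -9.
Others bid (5, 14, 5, 14): truth gives 0, best alternative gives -9.
Others bid (5, 14, 14, 5): truth gives 0, best alternative gives -9.
(Remaining 250 profiles checked similarly; truth is weakly best in each.)
In every case the truthful bid is at least as good as any alternative, so it is a dominant strategy.

Yes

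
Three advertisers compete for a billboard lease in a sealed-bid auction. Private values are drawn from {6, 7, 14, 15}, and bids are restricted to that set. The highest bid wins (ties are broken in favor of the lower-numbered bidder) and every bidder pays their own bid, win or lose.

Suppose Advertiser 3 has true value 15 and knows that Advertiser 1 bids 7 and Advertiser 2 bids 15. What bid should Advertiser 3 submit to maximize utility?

6

Bid 6: loses but pays 6, utility -6.
Bid 7: loses but pays 7, utility -7.
Bid 14: loses but pays 14, utility -14.
Bid 15: loses but pays 15, utility -15.
The best choice is 6 with utility -6.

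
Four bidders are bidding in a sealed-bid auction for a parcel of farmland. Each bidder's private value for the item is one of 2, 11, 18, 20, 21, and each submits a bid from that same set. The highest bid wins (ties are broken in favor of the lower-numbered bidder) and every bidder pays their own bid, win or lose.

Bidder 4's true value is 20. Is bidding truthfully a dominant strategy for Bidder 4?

No

Consider the case where Bidder 1 bids 2, Bidder 2 bids 2 and Bidder 3 bids 2.
Truthful bid 20: wins, pays 20, utility 20 - 20 = 0.
Bid 11 instead: wins, pays 11, utility 20 - 11 = 9.
Since 9 > 0, bidding 11 is strictly better here, so truthful bidding is not dominant.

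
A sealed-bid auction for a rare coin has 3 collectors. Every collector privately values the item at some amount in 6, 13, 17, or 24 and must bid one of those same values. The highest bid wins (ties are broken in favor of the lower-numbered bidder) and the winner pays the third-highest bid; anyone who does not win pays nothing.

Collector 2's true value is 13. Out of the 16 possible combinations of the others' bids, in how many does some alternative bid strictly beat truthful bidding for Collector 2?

Others bid (6, 17): truth gives 0; bid 17 gives 7 > 0. Violating.
Others bid (6, 24): truth gives 0; bid 24 gives 7 > 0. Violating.
Others bid (13, 6): truth gives 0; bid 17 gives 7 > 0. Violating.
Others bid (17, 6): truth gives 0; bid 24 gives 7 > 0. Violating.
Others bid (6, 6): truth gives 7; no alternative beats it.
Others bid (6, 13): truth gives 7; no alternative beats it.
(Checking all 16 profiles: 4 have a profitable deviation, 12 do not.)

4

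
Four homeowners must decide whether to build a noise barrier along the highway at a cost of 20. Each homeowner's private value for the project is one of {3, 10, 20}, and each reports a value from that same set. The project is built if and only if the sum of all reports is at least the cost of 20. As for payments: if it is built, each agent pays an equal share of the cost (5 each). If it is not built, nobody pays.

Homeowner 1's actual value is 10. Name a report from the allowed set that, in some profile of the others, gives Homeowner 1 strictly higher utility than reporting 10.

Suppose Homeowner 2 reports 3, Homeowner 3 reports 3 and Homeowner 4 reports 3.
Report 10: project not built, utility 0.
Report 20: project built, pays 5, utility 10 - 5 = 5.
So reporting 20 beats truth here (5 > 0).

20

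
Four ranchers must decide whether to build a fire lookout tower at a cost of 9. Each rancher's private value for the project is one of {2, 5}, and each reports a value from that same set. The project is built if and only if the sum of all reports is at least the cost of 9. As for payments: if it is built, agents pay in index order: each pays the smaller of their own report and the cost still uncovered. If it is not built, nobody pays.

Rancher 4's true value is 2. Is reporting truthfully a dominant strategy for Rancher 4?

Check each profile of the others' reports and compare truth against every alternative report.
Others report (2, 2, 2): truth gives 0, best alternative gives -1.
Others report (2, 2, 5): truth gives 2, best alternative gives 2.
Others report (2, 5, 2): truth gives 2, best alternative gives 2.
Others report (2, 5, 5): truth gives 2, best alternative gives 2.
Others report (5, 2, 2): truth gives 2, best alternative gives 2.
Others report (5, 2, 5): truth gives 2, best alternative gives 2.
(Remaining 2 profiles checked similarly; truth is weakly best in each.)
In every case the truthful report is at least as good as any alternative, so it is a dominant strategy.

Yes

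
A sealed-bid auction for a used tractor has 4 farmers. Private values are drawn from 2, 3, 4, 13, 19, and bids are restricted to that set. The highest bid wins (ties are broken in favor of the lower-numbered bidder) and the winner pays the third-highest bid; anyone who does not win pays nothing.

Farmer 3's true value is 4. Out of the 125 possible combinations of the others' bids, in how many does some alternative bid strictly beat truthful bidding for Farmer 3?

Others bid (2, 2, 13): truth gives 0; bid 13 gives 2 > 0. Violating.
Others bid (2, 2, 19): truth gives 0; bid 19 gives 2 > 0. Violating.
Others bid (2, 3, 13): truth gives 0; bid 13 gives 1 > 0. Violating.
Others bid (2, 3, 19): truth gives 0; bid 19 gives 1 > 0. Violating.
Others bid (2, 2, 2): truth gives 2; no alternative beats it.
Others bid (2, 2, 3): truth gives 2; no alternative beats it.
(Checking all 125 profiles: 24 have a profitable deviation, 101 do not.)

24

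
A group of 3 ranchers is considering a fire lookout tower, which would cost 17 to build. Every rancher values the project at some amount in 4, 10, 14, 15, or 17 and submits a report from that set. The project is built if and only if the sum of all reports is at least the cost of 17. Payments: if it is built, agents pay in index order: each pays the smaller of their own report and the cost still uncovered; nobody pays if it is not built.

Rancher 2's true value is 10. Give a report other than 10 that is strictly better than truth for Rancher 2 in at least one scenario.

4

Suppose Rancher 1 reports 4 and Rancher 3 reports 10.
Report 10: project built, pays 10, utility 10 - 10 = 0.
Report 4: project built, pays 4, utility 10 - 4 = 6.
So reporting 4 beats truth here (6 > 0).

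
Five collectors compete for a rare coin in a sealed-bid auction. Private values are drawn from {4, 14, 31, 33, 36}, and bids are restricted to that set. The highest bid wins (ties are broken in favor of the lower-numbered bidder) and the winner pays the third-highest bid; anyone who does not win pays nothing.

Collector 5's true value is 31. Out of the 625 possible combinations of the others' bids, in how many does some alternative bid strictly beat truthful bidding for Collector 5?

64

Others bid (4, 4, 4, 31): truth gives 0; bid 33 gives 27 > 0. Violating.
Others bid (4, 4, 4, 33): truth gives 0; bid 36 gives 27 > 0. Violating.
Others bid (4, 4, 14, 31): truth gives 0; bid 33 gives 17 > 0. Violating.
Others bid (4, 4, 14, 33): truth gives 0; bid 36 gives 17 > 0. Violating.
Others bid (4, 4, 4, 4): truth gives 27; no alternative beats it.
Others bid (4, 4, 4, 14): truth gives 27; no alternative beats it.
(Checking all 625 profiles: 64 have a profitable deviation, 561 do not.)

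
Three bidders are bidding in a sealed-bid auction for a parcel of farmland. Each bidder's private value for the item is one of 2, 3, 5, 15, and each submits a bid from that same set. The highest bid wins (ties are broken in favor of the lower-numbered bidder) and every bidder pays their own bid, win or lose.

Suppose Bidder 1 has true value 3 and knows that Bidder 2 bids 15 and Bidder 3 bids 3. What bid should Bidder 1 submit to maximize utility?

2

Bid 2: loses but pays 2, utility -2.
Bid 3: loses but pays 3, utility -3.
Bid 5: loses but pays 5, utility -5.
Bid 15: wins, pays 15, utility 3 - 15 = -12.
The best choice is 2 with utility -2.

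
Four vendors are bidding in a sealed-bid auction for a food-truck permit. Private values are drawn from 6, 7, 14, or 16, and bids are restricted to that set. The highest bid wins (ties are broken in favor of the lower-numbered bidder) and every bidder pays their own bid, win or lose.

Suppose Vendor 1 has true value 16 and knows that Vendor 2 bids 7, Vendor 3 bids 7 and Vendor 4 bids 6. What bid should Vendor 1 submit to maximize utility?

Bid 6: loses but pays 6, utility -6.
Bid 7: wins, pays 7, utility 16 - 7 = 9.
Bid 14: wins, pays 14, utility 16 - 14 = 2.
Bid 16: wins, pays 16, utility 16 - 16 = 0.
The best choice is 7 with utility 9.

7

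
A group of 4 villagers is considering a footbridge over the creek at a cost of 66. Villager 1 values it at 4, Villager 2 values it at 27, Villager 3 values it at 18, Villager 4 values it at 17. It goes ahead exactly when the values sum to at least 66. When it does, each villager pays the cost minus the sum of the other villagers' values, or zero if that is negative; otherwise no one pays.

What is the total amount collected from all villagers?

66

Total value 66 ≥ cost 66, so it is built.
Villager 1: others sum to 62; max(0, 66 - 62) = 4.
Villager 2: others sum to 39; max(0, 66 - 39) = 27.
Villager 3: others sum to 48; max(0, 66 - 48) = 18.
Villager 4: others sum to 49; max(0, 66 - 49) = 17.
Total collected = 4 + 27 + 18 + 17 = 66.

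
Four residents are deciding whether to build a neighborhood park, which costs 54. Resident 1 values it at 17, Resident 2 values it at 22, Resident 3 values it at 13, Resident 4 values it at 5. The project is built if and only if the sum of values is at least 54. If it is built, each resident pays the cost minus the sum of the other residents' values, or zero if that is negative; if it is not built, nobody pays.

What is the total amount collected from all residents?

Total value 57 ≥ cost 54, so it is built.
Resident 1: others sum to 40; max(0, 54 - 40) = 14.
Resident 2: others sum to 35; max(0, 54 - 35) = 19.
Resident 3: others sum to 44; max(0, 54 - 44) = 10.
Resident 4: others sum to 52; max(0, 54 - 52) = 2.
Total collected = 14 + 19 + 10 + 2 = 45.

45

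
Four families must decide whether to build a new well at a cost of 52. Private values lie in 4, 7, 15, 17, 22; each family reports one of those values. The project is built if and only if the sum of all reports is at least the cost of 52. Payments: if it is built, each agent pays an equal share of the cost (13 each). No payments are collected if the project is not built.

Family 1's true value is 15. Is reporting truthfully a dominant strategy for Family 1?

Consider the case where Family 2 reports 4, Family 3 reports 4 and Family 4 reports 22.
Truthful report 15: project not built, utility 0.
Report 22 instead: project built, pays 13, utility 15 - 13 = 2.
Since 2 > 0, reporting 22 is strictly better here, so truthful reporting is not dominant.

No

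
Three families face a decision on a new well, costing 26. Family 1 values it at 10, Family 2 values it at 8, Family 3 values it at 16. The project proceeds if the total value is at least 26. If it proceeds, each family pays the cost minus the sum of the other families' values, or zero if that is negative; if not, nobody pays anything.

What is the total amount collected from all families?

Total value 34 ≥ cost 26, so it is built.
Family 1: others sum to 24; max(0, 26 - 24) = 2.
Family 2: others sum to 26; max(0, 26 - 26) = 0.
Family 3: others sum to 18; max(0, 26 - 18) = 8.
Total collected = 2 + 0 + 8 = 10.

10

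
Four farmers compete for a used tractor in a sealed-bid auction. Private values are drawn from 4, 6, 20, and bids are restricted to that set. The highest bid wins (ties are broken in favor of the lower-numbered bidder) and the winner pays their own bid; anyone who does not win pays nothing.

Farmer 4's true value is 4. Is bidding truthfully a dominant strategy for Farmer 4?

Check each profile of the others' bids and compare truth against every alternative bid.
Others bid (4, 4, 4): truth gives 0, best alternative gives -2.
Others bid (4, 4, 6): truth gives 0, best alternative gives 0.
Others bid (4, 4, 20): truth gives 0, best alternative gives 0.
Others bid (4, 6, 4): truth gives 0, best alternative gives 0.
Others bid (4, 6, 6): truth gives 0, best alternative gives 0.
Others bid (4, 6, 20): truth gives 0, best alternative gives 0.
(Remaining 21 profiles checked similarly; truth is weakly best in each.)
In every case the truthful bid is at least as good as any alternative, so it is a dominant strategy.

Yes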